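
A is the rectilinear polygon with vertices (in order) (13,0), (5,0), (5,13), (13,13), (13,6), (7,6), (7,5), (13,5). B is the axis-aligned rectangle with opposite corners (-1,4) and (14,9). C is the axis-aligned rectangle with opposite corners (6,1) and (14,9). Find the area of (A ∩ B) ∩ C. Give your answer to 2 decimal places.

The region (A ∩ B) ∩ C is the polygon with vertices (13,9), (13,6), (7,6), (7,5), (13,5), (13,4), (6,4), (6,9).
By the shoelace formula its area is 29.00.

29.00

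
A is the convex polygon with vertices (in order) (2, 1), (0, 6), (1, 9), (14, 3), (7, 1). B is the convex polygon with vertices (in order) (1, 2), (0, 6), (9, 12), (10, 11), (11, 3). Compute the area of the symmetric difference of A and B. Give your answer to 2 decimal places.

|A| = 59.5, |B| = 70.5, |A∩B| = 40.5337.
|A △ B| = |A| + |B| − 2·|A∩B| = 59.5 + 70.5 − 81.0674 = 48.93.

48.93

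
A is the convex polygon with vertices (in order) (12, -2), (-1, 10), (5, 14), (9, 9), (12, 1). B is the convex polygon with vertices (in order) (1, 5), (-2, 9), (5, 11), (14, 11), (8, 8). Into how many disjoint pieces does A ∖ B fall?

A ∖ B splits into 2 disjoint pieces (area 38.5439, area 14.5318).

2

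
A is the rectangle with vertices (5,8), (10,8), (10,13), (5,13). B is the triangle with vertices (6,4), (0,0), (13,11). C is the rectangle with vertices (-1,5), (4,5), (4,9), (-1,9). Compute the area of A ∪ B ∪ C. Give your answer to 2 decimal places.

By inclusion–exclusion:
Individual areas: |A| = 25, |B| = 7, |C| = 20.
|A∩B| = 0.1259.
|A∩C| = 0 (no overlap).
|B∩C| = 0.
|A∩B∩C| = 0.
|A ∪ B ∪ C| = 52 − 0.1259 + 0 = 51.87.

51.87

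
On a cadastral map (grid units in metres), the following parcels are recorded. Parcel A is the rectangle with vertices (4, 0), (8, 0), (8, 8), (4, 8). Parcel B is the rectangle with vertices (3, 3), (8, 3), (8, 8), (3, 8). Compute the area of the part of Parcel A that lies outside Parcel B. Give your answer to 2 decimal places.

|Parcel A∩Parcel B|: x∈[4,8], y∈[3,8] → 4·5 = 20.
|Parcel A| = 32.
|Parcel A ∖ Parcel B| = |Parcel A| − |Parcel A∩Parcel B| = 32 − 20 = 12.00.

12.00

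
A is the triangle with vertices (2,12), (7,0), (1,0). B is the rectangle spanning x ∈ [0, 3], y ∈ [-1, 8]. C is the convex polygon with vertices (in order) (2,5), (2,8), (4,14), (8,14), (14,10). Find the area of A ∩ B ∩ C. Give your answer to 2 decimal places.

The intersection is the polygon with vertices (3,8), (3,5.417), (2,5), (2,8).
By the shoelace formula its area is 2.79.

2.79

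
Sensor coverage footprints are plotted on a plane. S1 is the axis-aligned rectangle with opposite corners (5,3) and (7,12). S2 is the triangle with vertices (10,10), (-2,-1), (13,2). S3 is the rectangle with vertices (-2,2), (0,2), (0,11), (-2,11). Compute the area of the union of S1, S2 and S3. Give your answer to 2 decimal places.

93.83

By inclusion–exclusion:
Individual areas: |S1| = 18, |S2| = 64.5, |S3| = 18.
|S1∩S2| = 6.6667.
|S1∩S3| = 0 (no overlap).
|S2∩S3| = 0.
|S1∩S2∩S3| = 0.
|S1 ∪ S2 ∪ S3| = 100.5 − 6.6667 + 0 = 93.83.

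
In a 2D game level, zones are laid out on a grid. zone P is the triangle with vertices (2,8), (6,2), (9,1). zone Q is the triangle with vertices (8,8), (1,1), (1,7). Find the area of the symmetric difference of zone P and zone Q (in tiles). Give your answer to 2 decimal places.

|zone P| = 7, |zone Q| = 21, |zone P∩zone Q| = 1.7022.
|zone P △ zone Q| = |zone P| + |zone Q| − 2·|zone P∩zone Q| = 7 + 21 − 3.4043 = 24.60.

24.60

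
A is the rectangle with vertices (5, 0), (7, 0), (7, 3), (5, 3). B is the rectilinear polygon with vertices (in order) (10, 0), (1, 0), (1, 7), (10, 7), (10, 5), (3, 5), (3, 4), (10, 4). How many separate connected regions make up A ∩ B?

A ∩ B is a single connected region.

1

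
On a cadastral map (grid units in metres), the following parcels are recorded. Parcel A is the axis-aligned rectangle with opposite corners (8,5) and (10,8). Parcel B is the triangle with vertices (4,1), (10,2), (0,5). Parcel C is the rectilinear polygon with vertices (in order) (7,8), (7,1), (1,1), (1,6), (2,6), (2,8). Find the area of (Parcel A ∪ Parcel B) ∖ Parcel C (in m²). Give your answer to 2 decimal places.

|Parcel A ∪ Parcel B| = 20.
|(Parcel A ∪ Parcel B) ∩ Parcel C| = 11.55.
|(Parcel A ∪ Parcel B) ∖ Parcel C| = 20 − 11.55 = 8.45.

8.45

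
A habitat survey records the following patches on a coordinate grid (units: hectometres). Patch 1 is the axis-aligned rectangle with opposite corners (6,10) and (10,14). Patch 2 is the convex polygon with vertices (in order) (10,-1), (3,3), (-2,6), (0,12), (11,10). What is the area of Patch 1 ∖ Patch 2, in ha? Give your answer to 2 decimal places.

13.82

|Patch 1| = 16, |Patch 1∩Patch 2| = 2.1818.
|Patch 1 ∖ Patch 2| = |Patch 1| − |Patch 1∩Patch 2| = 16 − 2.1818 = 13.82.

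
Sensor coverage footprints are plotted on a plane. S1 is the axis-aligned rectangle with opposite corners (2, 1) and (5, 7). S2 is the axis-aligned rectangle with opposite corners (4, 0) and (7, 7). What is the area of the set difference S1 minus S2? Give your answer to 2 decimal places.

12.00

|S1∩S2|: x∈[4,5], y∈[1,7] → 1·6 = 6.
|S1| = 18.
|S1 ∖ S2| = |S1| − |S1∩S2| = 18 − 6 = 12.00.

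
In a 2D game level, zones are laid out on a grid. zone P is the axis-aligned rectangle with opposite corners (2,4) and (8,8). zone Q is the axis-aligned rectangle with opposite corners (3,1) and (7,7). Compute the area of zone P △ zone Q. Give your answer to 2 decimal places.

|zone P∩zone Q|: x∈[3,7], y∈[4,7] → 4·3 = 12.
|zone P △ zone Q| = |zone P| + |zone Q| − 2·|zone P∩zone Q| = 24 + 24 − 24 = 24.00.

24.00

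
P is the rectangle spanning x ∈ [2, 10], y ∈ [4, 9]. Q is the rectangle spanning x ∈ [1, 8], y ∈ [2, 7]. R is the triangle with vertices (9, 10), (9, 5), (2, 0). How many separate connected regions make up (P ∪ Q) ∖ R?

2

(P ∪ Q) ∖ R splits into 2 disjoint pieces (area 31.95, area 9.3).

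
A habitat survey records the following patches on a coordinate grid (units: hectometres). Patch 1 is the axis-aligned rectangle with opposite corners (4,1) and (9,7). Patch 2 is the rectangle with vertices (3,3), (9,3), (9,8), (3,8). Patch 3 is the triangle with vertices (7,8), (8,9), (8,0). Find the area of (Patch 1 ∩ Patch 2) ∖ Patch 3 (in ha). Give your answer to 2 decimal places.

|Patch 1 ∩ Patch 2| = 20.
|(Patch 1 ∩ Patch 2) ∩ Patch 3| = 2.5.
|(Patch 1 ∩ Patch 2) ∖ Patch 3| = 20 − 2.5 = 17.50.

17.50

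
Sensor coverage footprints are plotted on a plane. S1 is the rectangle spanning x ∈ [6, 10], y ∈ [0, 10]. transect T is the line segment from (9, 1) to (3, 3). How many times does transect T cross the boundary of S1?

1

The segment meets the boundary at (6,2).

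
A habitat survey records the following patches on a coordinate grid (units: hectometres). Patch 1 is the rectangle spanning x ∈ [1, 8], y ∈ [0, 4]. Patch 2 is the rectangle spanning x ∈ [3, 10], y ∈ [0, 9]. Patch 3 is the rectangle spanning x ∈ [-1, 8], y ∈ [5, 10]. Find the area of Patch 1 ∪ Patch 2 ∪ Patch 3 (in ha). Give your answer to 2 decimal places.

By inclusion–exclusion:
Individual areas: |Patch 1| = 28, |Patch 2| = 63, |Patch 3| = 45.
|Patch 1∩Patch 2|: x∈[3,8], y∈[0,4] → 5·4 = 20.
|Patch 1∩Patch 3| = 0 (no overlap).
|Patch 2∩Patch 3|: x∈[3,8], y∈[5,9] → 5·4 = 20.
|Patch 1∩Patch 2∩Patch 3| = 0.
|Patch 1 ∪ Patch 2 ∪ Patch 3| = 136 − 40 + 0 = 96.00.

96.00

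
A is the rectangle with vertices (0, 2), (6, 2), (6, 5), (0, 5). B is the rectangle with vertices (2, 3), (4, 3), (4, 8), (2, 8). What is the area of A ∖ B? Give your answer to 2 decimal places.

14.00

|A∩B|: x∈[2,4], y∈[3,5] → 2·2 = 4.
|A| = 18.
|A ∖ B| = |A| − |A∩B| = 18 − 4 = 14.00.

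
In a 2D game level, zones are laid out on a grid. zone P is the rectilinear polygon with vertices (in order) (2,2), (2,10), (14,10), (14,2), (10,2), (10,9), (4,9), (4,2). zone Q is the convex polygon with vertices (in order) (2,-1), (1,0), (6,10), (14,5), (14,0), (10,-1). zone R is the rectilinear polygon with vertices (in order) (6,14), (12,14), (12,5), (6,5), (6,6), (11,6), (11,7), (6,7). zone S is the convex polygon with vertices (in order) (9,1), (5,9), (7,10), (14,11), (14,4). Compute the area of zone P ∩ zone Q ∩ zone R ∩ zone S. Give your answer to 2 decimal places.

3.45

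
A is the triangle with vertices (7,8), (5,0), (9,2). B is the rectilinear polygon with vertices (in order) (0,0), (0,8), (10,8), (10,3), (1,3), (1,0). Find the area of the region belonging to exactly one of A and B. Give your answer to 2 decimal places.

|A| = 14, |B| = 53, |A∩B| = 7.2917.
|A △ B| = |A| + |B| − 2·|A∩B| = 14 + 53 − 14.5833 = 52.42.

52.42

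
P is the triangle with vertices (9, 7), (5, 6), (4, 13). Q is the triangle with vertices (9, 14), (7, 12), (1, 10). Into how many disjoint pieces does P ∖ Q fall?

P ∖ Q splits into 2 disjoint pieces (area 13.4684, area 0.5118).

2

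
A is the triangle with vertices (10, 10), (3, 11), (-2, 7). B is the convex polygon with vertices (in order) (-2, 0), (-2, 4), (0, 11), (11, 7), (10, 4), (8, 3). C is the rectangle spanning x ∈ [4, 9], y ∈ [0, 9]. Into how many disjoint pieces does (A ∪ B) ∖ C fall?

(A ∪ B) ∖ C splits into 2 disjoint pieces (area 59.2571, area 5.4773).

2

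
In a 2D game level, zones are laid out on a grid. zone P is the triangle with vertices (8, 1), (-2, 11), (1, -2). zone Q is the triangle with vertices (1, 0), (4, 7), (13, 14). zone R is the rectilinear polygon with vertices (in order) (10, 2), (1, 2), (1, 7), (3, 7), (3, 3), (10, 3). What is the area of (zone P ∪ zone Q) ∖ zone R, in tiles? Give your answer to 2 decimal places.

52.83

|zone P ∪ zone Q| = 65.8308.
|(zone P ∪ zone Q) ∩ zone R| = 13.
|(zone P ∪ zone Q) ∖ zone R| = 65.8308 − 13 = 52.83.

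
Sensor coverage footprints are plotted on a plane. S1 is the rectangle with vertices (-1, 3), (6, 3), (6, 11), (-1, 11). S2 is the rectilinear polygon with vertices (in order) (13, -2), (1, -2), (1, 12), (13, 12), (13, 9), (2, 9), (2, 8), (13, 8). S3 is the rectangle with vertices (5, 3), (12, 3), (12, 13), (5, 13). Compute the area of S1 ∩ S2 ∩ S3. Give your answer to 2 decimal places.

7.00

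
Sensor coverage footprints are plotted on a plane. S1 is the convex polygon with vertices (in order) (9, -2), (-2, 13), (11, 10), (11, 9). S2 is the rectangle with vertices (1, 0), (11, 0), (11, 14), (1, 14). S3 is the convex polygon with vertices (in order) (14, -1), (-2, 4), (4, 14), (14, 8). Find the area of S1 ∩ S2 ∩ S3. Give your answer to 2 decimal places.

The intersection is the polygon with vertices (1,9), (2.743,11.905), (10.458,10.125), (11,9.8), (11,9), (9.441,0.425), (6.562,1.324), (1,8.909).
By the shoelace formula its area is 70.28.

70.28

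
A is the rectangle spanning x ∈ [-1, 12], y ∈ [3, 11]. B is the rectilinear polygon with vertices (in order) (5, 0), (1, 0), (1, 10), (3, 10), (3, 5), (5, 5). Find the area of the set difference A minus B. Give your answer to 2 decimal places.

86.00

|A| = 104, |A∩B| = 18.
|A ∖ B| = |A| − |A∩B| = 104 − 18 = 86.00.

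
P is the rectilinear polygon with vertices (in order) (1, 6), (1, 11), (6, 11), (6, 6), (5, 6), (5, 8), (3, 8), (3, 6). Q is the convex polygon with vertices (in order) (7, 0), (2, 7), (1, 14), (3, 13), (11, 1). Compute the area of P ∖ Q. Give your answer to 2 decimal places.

|P| = 21, |P∩Q| = 14.7024.
|P ∖ Q| = |P| − |P∩Q| = 21 − 14.7024 = 6.30.

6.30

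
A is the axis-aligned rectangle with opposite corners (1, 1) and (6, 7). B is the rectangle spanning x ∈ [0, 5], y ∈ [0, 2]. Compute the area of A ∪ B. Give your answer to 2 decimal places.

36.00

By inclusion–exclusion:
Individual areas: |A| = 30, |B| = 10.
|A∩B|: x∈[1,5], y∈[1,2] → 4·1 = 4.
|A ∪ B| = 40 − 4 = 36.00.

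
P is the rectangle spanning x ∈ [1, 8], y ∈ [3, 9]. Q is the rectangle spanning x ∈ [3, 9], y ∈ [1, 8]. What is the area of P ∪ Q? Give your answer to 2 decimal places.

By inclusion–exclusion:
Individual areas: |P| = 42, |Q| = 42.
|P∩Q|: x∈[3,8], y∈[3,8] → 5·5 = 25.
|P ∪ Q| = 84 − 25 = 59.00.

59.00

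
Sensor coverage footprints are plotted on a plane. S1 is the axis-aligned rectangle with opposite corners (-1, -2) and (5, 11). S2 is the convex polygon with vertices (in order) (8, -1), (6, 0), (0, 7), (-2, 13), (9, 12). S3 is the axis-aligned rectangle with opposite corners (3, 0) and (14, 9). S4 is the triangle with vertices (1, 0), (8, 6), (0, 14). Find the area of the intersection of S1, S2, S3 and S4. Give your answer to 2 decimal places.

The intersection is the polygon with vertices (3,3.5), (3,9), (5,9), (5,3.429), (3.882,2.471).
By the shoelace formula its area is 12.07.

12.07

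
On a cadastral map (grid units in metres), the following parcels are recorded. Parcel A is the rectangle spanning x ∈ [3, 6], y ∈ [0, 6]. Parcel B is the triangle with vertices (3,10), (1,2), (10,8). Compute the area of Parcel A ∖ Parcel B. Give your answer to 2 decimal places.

13.00

|Parcel A| = 18, |Parcel A∩Parcel B| = 5.
|Parcel A ∖ Parcel B| = |Parcel A| − |Parcel A∩Parcel B| = 18 − 5 = 13.00.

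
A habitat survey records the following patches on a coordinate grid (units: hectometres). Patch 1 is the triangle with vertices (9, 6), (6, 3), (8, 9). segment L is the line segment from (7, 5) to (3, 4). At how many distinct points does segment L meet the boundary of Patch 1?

The segment meets the boundary at (6.636,4.909).

1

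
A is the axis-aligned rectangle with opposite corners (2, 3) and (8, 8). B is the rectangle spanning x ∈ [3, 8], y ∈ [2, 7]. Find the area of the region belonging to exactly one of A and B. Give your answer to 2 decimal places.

|A∩B|: x∈[3,8], y∈[3,7] → 5·4 = 20.
|A △ B| = |A| + |B| − 2·|A∩B| = 30 + 25 − 40 = 15.00.

15.00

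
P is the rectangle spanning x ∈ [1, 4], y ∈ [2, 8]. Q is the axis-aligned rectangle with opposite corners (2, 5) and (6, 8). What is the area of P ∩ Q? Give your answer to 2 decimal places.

|P∩Q|: x∈[2,4], y∈[5,8] → 2·3 = 6.

6.00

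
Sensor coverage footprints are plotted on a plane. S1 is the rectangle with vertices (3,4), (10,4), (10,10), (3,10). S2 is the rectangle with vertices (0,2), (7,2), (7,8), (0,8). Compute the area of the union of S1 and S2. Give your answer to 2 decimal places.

By inclusion–exclusion:
Individual areas: |S1| = 42, |S2| = 42.
|S1∩S2|: x∈[3,7], y∈[4,8] → 4·4 = 16.
|S1 ∪ S2| = 84 − 16 = 68.00.

68.00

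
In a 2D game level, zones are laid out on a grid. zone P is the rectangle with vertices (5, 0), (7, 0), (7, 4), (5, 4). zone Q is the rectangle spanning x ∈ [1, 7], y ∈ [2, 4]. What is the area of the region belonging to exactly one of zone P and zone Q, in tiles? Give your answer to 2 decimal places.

12.00

|zone P∩zone Q|: x∈[5,7], y∈[2,4] → 2·2 = 4.
|zone P △ zone Q| = |zone P| + |zone Q| − 2·|zone P∩zone Q| = 8 + 12 − 8 = 12.00.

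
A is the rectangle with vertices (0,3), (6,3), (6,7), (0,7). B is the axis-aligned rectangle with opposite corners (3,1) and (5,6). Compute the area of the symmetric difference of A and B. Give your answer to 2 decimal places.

|A∩B|: x∈[3,5], y∈[3,6] → 2·3 = 6.
|A △ B| = |A| + |B| − 2·|A∩B| = 24 + 10 − 12 = 22.00.

22.00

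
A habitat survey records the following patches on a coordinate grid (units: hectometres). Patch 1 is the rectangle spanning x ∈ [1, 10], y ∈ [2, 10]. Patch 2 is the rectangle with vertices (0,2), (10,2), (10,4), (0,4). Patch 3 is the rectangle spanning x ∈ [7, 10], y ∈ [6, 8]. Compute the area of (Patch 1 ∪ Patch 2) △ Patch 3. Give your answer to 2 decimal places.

68.00

|Patch 1 ∪ Patch 2| = 74.
|(Patch 1 ∪ Patch 2) ∩ Patch 3| = 6.
|(Patch 1 ∪ Patch 2) △ Patch 3| = 74 + 6 − 12 = 68.00.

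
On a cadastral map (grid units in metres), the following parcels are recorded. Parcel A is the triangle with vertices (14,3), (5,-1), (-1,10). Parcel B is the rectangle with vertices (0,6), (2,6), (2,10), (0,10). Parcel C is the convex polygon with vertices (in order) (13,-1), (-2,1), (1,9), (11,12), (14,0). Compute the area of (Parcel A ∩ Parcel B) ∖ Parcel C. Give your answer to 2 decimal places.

1.26

|Parcel A ∩ Parcel B| = 4.853.
|(Parcel A ∩ Parcel B) ∩ Parcel C| = 3.5903.
|(Parcel A ∩ Parcel B) ∖ Parcel C| = 4.853 − 3.5903 = 1.26.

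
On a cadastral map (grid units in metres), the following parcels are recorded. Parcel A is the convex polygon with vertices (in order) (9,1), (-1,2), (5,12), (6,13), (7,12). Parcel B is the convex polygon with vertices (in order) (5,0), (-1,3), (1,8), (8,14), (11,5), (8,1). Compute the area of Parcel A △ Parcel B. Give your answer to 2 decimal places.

|Parcel A| = 65, |Parcel B| = 97, |Parcel A∩Parcel B| = 62.5088.
|Parcel A △ Parcel B| = |Parcel A| + |Parcel B| − 2·|Parcel A∩Parcel B| = 65 + 97 − 125.0176 = 36.98.

36.98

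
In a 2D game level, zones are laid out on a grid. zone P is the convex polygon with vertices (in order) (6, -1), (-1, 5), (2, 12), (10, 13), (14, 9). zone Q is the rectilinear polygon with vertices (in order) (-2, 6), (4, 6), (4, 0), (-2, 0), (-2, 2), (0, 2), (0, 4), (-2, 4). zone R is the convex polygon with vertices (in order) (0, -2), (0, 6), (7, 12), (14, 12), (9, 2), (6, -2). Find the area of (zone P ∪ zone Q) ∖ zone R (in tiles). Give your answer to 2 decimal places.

33.71

|zone P ∪ zone Q| = 140.
|(zone P ∪ zone Q) ∩ zone R| = 106.2857.
|(zone P ∪ zone Q) ∖ zone R| = 140 − 106.2857 = 33.71.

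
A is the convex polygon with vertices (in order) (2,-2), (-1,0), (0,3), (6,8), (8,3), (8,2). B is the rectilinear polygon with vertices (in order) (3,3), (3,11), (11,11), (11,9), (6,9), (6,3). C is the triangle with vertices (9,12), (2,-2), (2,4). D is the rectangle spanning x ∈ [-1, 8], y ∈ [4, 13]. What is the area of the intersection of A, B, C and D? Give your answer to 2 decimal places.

7.04

The intersection is the polygon with vertices (5,4), (3,4), (3,5.143), (4.154,6.462), (6,8), (6,6).
By the shoelace formula its area is 7.04.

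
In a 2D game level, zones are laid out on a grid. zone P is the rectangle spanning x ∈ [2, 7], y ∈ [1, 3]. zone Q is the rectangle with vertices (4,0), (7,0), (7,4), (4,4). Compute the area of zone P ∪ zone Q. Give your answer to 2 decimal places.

By inclusion–exclusion:
Individual areas: |zone P| = 10, |zone Q| = 12.
|zone P∩zone Q|: x∈[4,7], y∈[1,3] → 3·2 = 6.
|zone P ∪ zone Q| = 22 − 6 = 16.00.

16.00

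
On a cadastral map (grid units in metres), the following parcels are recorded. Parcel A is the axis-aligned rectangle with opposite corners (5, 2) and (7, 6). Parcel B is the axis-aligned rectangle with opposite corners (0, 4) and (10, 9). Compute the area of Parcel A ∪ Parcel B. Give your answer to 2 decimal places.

By inclusion–exclusion:
Individual areas: |Parcel A| = 8, |Parcel B| = 50.
|Parcel A∩Parcel B|: x∈[5,7], y∈[4,6] → 2·2 = 4.
|Parcel A ∪ Parcel B| = 58 − 4 = 54.00.

54.00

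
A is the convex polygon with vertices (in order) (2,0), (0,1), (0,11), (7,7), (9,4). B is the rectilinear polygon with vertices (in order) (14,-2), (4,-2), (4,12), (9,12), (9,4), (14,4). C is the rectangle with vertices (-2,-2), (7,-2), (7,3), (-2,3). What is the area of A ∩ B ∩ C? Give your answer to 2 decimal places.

3.00

The intersection is the polygon with vertices (4,1.143), (4,3), (7,3), (7,2.857).
By the shoelace formula its area is 3.00.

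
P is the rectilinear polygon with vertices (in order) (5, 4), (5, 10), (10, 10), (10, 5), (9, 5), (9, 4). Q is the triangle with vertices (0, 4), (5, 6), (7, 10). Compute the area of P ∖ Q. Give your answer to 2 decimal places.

|P| = 29, |P∩Q| = 2.2857.
|P ∖ Q| = |P| − |P∩Q| = 29 − 2.2857 = 26.71.

26.71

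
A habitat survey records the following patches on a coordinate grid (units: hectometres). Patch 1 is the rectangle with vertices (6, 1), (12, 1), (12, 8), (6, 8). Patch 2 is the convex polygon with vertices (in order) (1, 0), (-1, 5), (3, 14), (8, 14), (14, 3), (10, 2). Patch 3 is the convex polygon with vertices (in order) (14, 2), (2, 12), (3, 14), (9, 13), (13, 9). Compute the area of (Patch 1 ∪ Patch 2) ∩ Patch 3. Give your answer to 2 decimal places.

47.59

|Patch 1 ∪ Patch 2| = 140.2071.
|(Patch 1 ∪ Patch 2) ∩ Patch 3| = 47.59.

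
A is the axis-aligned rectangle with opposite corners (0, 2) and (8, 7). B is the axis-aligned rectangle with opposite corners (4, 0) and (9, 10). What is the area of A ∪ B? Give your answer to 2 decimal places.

By inclusion–exclusion:
Individual areas: |A| = 40, |B| = 50.
|A∩B|: x∈[4,8], y∈[2,7] → 4·5 = 20.
|A ∪ B| = 90 − 20 = 70.00.

70.00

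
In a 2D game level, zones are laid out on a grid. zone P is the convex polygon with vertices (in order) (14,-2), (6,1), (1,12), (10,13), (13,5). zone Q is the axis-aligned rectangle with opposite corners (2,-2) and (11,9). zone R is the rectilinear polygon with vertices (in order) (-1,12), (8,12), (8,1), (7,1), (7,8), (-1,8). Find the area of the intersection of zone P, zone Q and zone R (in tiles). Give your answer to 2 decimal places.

The intersection is the polygon with vertices (2.364,9), (8,9), (8,1), (7,1), (7,8), (2.818,8).
By the shoelace formula its area is 12.41.

12.41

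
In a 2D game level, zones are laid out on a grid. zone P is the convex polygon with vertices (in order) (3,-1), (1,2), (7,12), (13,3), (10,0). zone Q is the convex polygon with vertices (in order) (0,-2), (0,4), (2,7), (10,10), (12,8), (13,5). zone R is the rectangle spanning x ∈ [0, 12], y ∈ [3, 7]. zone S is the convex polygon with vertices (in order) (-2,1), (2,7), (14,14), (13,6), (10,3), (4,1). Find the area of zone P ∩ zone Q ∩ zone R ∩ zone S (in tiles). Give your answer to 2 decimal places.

32.47

The intersection is the polygon with vertices (10.333,7), (11.8,4.8), (10.833,3.833), (9.286,3), (1.6,3), (4,7).
By the shoelace formula its area is 32.47.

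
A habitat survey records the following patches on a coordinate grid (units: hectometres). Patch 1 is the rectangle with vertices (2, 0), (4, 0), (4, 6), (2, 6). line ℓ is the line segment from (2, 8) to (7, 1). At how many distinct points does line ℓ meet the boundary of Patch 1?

2

The segment meets the boundary at (4,5.2), (3.429,6).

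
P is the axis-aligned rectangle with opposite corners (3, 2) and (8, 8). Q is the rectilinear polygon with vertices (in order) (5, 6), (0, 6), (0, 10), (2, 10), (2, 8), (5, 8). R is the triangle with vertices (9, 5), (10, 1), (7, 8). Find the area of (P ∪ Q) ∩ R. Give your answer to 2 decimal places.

The region (P ∪ Q) ∩ R is the polygon with vertices (8,5.667), (7,8), (8,6.5).
By the shoelace formula its area is 0.42.

0.42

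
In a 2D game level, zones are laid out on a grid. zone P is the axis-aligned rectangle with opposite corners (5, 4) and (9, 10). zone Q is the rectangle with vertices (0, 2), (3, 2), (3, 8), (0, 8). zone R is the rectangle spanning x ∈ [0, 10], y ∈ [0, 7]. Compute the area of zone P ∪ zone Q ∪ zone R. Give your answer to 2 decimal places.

By inclusion–exclusion:
Individual areas: |zone P| = 24, |zone Q| = 18, |zone R| = 70.
|zone P∩zone Q| = 0 (no overlap).
|zone P∩zone R|: x∈[5,9], y∈[4,7] → 4·3 = 12.
|zone Q∩zone R|: x∈[0,3], y∈[2,7] → 3·5 = 15.
|zone P∩zone Q∩zone R| = 0.
|zone P ∪ zone Q ∪ zone R| = 112 − 27 + 0 = 85.00.

85.00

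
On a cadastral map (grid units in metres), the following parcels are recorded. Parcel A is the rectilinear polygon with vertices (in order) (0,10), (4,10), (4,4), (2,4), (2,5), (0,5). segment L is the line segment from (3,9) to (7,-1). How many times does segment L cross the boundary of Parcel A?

The segment meets the boundary at (4,6.5).

1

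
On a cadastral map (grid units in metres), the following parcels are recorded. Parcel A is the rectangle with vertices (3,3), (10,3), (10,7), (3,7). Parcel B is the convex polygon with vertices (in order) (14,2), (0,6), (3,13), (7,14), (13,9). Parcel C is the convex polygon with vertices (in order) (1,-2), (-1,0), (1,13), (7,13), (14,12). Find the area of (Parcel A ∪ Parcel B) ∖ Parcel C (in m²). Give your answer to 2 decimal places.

35.12

|Parcel A ∪ Parcel B| = 109.
|(Parcel A ∪ Parcel B) ∩ Parcel C| = 73.884.
|(Parcel A ∪ Parcel B) ∖ Parcel C| = 109 − 73.884 = 35.12.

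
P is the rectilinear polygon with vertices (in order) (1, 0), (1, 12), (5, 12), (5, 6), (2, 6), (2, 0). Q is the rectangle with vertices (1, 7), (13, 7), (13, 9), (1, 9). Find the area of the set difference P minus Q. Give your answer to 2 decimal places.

22.00

|P| = 30, |P∩Q| = 8.
|P ∖ Q| = |P| − |P∩Q| = 30 − 8 = 22.00.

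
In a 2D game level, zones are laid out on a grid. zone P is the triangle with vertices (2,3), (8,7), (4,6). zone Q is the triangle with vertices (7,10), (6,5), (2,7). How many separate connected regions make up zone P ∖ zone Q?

zone P ∖ zone Q splits into 2 disjoint pieces (area 2.8571, area 0.6478).

2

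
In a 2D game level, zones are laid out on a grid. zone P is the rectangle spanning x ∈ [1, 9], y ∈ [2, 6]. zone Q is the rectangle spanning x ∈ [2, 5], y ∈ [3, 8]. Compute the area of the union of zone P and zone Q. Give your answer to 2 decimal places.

38.00

By inclusion–exclusion:
Individual areas: |zone P| = 32, |zone Q| = 15.
|zone P∩zone Q|: x∈[2,5], y∈[3,6] → 3·3 = 9.
|zone P ∪ zone Q| = 47 − 9 = 38.00.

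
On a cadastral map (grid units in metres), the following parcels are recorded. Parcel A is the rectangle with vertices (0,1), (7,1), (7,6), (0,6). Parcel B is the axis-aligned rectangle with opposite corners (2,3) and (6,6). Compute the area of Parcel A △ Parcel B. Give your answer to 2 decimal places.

23.00

|Parcel A∩Parcel B|: x∈[2,6], y∈[3,6] → 4·3 = 12.
|Parcel A △ Parcel B| = |Parcel A| + |Parcel B| − 2·|Parcel A∩Parcel B| = 35 + 12 − 24 = 23.00.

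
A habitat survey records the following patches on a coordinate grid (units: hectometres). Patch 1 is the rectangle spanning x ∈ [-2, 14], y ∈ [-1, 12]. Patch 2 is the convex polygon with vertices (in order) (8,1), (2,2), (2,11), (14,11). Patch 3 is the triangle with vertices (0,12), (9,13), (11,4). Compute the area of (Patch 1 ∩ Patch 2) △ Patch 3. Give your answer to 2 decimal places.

|Patch 1 ∩ Patch 2| = 87.
|(Patch 1 ∩ Patch 2) ∩ Patch 3| = 27.5899.
|(Patch 1 ∩ Patch 2) △ Patch 3| = 87 + 41.5 − 55.1798 = 73.32.

73.32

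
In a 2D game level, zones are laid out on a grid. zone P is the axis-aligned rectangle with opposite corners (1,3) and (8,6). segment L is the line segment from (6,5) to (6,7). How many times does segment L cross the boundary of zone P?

The segment meets the boundary at (6,6).

1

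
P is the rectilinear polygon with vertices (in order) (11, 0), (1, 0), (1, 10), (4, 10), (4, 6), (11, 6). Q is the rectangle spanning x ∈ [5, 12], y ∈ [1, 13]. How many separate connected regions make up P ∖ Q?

P ∖ Q is a single connected region.

1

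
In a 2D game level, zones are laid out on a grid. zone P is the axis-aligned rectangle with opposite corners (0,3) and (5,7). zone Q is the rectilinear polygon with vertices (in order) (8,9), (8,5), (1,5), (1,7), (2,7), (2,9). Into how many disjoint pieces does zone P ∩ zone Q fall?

zone P ∩ zone Q is a single connected region.

1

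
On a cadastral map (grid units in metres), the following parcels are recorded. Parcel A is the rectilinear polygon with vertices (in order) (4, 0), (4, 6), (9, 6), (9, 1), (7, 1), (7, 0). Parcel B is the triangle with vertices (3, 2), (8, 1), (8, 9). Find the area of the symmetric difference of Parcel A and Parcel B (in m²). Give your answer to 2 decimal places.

16.03

|Parcel A| = 28, |Parcel B| = 20, |Parcel A∩Parcel B| = 15.9857.
|Parcel A △ Parcel B| = |Parcel A| + |Parcel B| − 2·|Parcel A∩Parcel B| = 28 + 20 − 31.9714 = 16.03.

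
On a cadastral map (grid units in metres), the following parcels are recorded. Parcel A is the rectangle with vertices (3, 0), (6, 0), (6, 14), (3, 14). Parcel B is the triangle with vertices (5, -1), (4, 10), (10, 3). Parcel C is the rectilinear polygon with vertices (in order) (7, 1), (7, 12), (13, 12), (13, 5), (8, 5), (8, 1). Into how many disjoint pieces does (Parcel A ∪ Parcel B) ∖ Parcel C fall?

(Parcel A ∪ Parcel B) ∖ Parcel C splits into 2 disjoint pieces (area 49.6288, area 3.8857).

2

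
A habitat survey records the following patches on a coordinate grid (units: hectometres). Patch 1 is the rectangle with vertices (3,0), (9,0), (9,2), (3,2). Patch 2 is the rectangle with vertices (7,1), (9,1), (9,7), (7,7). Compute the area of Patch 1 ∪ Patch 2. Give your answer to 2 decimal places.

22.00

By inclusion–exclusion:
Individual areas: |Patch 1| = 12, |Patch 2| = 12.
|Patch 1∩Patch 2|: x∈[7,9], y∈[1,2] → 2·1 = 2.
|Patch 1 ∪ Patch 2| = 24 − 2 = 22.00.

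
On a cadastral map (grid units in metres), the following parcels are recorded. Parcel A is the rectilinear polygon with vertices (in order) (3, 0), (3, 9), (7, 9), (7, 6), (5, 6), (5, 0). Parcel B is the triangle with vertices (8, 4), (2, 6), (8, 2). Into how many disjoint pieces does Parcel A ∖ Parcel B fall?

Parcel A ∖ Parcel B splits into 2 disjoint pieces (area 9.3333, area 13.3333).

2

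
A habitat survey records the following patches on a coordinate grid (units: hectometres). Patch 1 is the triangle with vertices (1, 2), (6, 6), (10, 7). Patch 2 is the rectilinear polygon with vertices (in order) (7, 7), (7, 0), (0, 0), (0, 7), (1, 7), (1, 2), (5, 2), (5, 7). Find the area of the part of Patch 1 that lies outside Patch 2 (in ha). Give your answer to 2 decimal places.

|Patch 1| = 5.5, |Patch 1∩Patch 2| = 2.1694.
|Patch 1 ∖ Patch 2| = |Patch 1| − |Patch 1∩Patch 2| = 5.5 − 2.1694 = 3.33.

3.33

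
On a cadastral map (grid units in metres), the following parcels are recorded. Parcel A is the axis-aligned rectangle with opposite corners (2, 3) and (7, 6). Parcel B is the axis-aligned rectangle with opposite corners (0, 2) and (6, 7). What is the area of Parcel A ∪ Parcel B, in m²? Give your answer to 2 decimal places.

By inclusion–exclusion:
Individual areas: |Parcel A| = 15, |Parcel B| = 30.
|Parcel A∩Parcel B|: x∈[2,6], y∈[3,6] → 4·3 = 12.
|Parcel A ∪ Parcel B| = 45 − 12 = 33.00.

33.00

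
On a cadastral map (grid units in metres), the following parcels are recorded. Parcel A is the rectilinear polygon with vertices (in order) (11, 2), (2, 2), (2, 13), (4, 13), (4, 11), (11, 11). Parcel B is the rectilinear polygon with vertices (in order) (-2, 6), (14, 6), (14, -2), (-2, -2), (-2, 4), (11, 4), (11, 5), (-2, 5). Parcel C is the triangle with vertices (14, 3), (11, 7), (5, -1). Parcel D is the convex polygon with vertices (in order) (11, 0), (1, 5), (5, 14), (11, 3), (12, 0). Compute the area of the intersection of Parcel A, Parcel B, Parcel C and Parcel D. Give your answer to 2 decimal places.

5.79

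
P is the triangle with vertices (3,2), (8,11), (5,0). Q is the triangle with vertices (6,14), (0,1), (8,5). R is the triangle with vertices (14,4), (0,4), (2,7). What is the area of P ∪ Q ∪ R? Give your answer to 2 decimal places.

By inclusion–exclusion:
Individual areas: |P| = 14, |Q| = 40, |R| = 21.
|P∩Q| = 7.5089.
|P∩R| = 3.4129.
|Q∩R| = 12.3061.
|P∩Q∩R| = 3.4106.
|P ∪ Q ∪ R| = 75 − 23.228 + 3.4106 = 55.18.

55.18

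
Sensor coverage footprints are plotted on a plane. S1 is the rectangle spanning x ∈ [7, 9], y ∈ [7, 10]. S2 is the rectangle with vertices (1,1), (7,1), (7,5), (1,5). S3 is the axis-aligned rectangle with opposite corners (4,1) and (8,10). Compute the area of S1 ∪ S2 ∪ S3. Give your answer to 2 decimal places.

By inclusion–exclusion:
Individual areas: |S1| = 6, |S2| = 24, |S3| = 36.
|S1∩S2| = 0 (no overlap).
|S1∩S3|: x∈[7,8], y∈[7,10] → 1·3 = 3.
|S2∩S3|: x∈[4,7], y∈[1,5] → 3·4 = 12.
|S1∩S2∩S3| = 0.
|S1 ∪ S2 ∪ S3| = 66 − 15 + 0 = 51.00.

51.00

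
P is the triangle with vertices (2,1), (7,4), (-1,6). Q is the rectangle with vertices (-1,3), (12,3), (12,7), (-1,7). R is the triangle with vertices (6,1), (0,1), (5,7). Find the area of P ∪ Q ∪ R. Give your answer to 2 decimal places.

62.26

By inclusion–exclusion:
Individual areas: |P| = 17, |Q| = 52, |R| = 18.
|P∩Q| = 12.4667.
|P∩R| = 9.5424.
|Q∩R| = 8.
|P∩Q∩R| = 5.271.
|P ∪ Q ∪ R| = 87 − 30.009 + 5.271 = 62.26.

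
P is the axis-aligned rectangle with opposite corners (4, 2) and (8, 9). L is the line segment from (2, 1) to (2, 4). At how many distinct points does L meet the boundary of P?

The segment lies entirely outside P and never meets its boundary.

0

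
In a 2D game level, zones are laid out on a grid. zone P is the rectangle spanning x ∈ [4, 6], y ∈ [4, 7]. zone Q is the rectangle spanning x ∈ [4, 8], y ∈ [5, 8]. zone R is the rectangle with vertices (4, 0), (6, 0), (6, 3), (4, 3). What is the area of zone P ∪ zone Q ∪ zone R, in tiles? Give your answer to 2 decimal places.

By inclusion–exclusion:
Individual areas: |zone P| = 6, |zone Q| = 12, |zone R| = 6.
|zone P∩zone Q|: x∈[4,6], y∈[5,7] → 2·2 = 4.
|zone P∩zone R| = 0 (no overlap).
|zone Q∩zone R| = 0 (no overlap).
|zone P∩zone Q∩zone R| = 0.
|zone P ∪ zone Q ∪ zone R| = 24 − 4 + 0 = 20.00.

20.00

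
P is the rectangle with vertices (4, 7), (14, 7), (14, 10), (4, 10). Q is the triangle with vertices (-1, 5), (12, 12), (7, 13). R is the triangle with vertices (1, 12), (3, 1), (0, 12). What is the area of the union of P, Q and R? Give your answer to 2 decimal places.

By inclusion–exclusion:
Individual areas: |P| = 30, |Q| = 24, |R| = 5.5.
|P∩Q| = 4.9451.
|P∩R| = 0.
|Q∩R| = 0.567.
|P∩Q∩R| = 0.
|P ∪ Q ∪ R| = 59.5 − 5.512 + 0 = 53.99.

53.99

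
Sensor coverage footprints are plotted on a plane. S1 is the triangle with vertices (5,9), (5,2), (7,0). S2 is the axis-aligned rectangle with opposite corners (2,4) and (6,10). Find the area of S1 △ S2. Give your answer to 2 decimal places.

|S1| = 7, |S2| = 24, |S1∩S2| = 2.75.
|S1 △ S2| = |S1| + |S2| − 2·|S1∩S2| = 7 + 24 − 5.5 = 25.50.

25.50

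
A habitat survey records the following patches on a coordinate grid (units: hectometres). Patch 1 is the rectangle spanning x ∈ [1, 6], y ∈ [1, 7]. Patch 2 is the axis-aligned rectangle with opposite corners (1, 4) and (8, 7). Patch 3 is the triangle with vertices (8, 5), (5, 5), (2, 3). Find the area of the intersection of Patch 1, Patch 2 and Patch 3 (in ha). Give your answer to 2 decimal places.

1.58

The intersection is the polygon with vertices (3.5,4), (5,5), (6,5), (6,4.333), (5,4).
By the shoelace formula its area is 1.58.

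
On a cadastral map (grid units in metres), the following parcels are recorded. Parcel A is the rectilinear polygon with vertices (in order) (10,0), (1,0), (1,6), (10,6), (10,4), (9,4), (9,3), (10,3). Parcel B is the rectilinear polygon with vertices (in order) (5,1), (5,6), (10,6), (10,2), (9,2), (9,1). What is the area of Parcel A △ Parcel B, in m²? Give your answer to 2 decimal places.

31.00

|Parcel A| = 53, |Parcel B| = 24, |Parcel A∩Parcel B| = 23.
|Parcel A △ Parcel B| = |Parcel A| + |Parcel B| − 2·|Parcel A∩Parcel B| = 53 + 24 − 46 = 31.00.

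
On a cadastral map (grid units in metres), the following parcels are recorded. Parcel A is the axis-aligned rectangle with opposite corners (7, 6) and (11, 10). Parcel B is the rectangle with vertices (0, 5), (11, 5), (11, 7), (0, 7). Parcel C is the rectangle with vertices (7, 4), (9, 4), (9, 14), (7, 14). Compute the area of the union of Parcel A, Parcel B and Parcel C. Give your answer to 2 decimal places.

By inclusion–exclusion:
Individual areas: |Parcel A| = 16, |Parcel B| = 22, |Parcel C| = 20.
|Parcel A∩Parcel B|: x∈[7,11], y∈[6,7] → 4·1 = 4.
|Parcel A∩Parcel C|: x∈[7,9], y∈[6,10] → 2·4 = 8.
|Parcel B∩Parcel C|: x∈[7,9], y∈[5,7] → 2·2 = 4.
|Parcel A∩Parcel B∩Parcel C| = 2.
|Parcel A ∪ Parcel B ∪ Parcel C| = 58 − 16 + 2 = 44.00.

44.00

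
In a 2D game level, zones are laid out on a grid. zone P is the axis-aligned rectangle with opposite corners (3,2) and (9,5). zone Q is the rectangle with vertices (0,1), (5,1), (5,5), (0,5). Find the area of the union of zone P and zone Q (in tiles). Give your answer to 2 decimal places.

32.00

By inclusion–exclusion:
Individual areas: |zone P| = 18, |zone Q| = 20.
|zone P∩zone Q|: x∈[3,5], y∈[2,5] → 2·3 = 6.
|zone P ∪ zone Q| = 38 − 6 = 32.00.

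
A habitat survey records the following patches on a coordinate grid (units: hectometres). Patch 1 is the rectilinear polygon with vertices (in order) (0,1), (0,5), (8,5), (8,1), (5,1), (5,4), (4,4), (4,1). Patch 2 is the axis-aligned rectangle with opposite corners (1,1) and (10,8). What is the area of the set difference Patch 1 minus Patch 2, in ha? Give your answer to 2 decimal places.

|Patch 1| = 29, |Patch 1∩Patch 2| = 25.
|Patch 1 ∖ Patch 2| = |Patch 1| − |Patch 1∩Patch 2| = 29 − 25 = 4.00.

4.00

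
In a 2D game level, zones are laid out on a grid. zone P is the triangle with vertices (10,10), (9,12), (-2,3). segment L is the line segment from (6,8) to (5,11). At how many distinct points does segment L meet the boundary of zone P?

The segment meets the boundary at (5.595,9.214).

1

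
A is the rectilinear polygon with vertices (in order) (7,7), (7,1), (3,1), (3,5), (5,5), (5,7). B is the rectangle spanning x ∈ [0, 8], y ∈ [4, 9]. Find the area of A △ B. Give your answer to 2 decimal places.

44.00

|A| = 20, |B| = 40, |A∩B| = 8.
|A △ B| = |A| + |B| − 2·|A∩B| = 20 + 40 − 16 = 44.00.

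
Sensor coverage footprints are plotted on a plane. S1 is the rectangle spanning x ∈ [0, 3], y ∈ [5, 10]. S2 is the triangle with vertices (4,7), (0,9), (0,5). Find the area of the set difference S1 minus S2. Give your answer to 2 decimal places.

|S1| = 15, |S1∩S2| = 7.5.
|S1 ∖ S2| = |S1| − |S1∩S2| = 15 − 7.5 = 7.50.

7.50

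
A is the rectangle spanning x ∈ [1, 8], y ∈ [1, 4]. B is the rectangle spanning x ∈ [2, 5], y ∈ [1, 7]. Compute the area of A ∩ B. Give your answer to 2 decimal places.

|A∩B|: x∈[2,5], y∈[1,4] → 3·3 = 9.

9.00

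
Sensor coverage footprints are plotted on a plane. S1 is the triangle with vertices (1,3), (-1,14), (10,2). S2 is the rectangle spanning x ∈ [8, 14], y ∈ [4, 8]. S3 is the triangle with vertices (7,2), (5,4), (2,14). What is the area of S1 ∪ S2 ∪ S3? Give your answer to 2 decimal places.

74.23

By inclusion–exclusion:
Individual areas: |S1| = 48.5, |S2| = 24, |S3| = 7.
|S1∩S2| = 0.0152.
|S1∩S3| = 5.2591.
|S2∩S3| = 0.
|S1∩S2∩S3| = 0.
|S1 ∪ S2 ∪ S3| = 79.5 − 5.2742 + 0 = 74.23.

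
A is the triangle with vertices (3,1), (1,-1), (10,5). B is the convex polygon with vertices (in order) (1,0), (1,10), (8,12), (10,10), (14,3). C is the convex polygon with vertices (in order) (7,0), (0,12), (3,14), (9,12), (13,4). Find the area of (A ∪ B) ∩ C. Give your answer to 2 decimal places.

74.47

The region (A ∪ B) ∩ C is the polygon with vertices (8,12), (10,10), (13,4), (10.177,2.118), (6.288,1.22), (1.143,10.041).
By the shoelace formula its area is 74.47.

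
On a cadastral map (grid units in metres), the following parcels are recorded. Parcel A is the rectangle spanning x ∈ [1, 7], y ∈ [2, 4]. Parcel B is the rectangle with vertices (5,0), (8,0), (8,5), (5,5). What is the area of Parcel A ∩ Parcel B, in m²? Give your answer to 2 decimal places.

4.00

|Parcel A∩Parcel B|: x∈[5,7], y∈[2,4] → 2·2 = 4.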